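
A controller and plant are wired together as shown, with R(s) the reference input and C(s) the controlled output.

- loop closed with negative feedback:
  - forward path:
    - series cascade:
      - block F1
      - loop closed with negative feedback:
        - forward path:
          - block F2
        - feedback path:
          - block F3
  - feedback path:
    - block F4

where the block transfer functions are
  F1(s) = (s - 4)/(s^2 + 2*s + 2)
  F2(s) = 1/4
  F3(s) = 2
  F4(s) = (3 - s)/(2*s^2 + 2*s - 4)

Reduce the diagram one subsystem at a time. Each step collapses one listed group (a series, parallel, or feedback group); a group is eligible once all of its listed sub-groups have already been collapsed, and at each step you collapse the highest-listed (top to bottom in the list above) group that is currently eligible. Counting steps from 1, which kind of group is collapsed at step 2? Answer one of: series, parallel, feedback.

Step 1: close the feedback loop around F2, F3
Step 2: reduce the series chain F1, [F2/(1+F2*F3)]
Step 3: apply the feedback formula to (F1*[F2/(1+F2*F3)]), F4
Step 2 collapses a series group.

Answer: series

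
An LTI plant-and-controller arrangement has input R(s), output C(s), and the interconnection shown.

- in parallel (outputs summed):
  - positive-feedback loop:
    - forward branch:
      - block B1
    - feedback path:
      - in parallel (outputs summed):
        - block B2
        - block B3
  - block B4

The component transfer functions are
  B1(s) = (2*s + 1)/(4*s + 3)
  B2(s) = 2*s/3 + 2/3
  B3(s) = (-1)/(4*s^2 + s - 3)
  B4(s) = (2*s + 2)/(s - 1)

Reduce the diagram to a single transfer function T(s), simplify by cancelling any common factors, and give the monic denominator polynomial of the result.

Reducing step by step:

Step 1: parallel reduction of B2, B3; result (8*s^3 + 10*s^2 - 4*s - 9)/(12*s^2 + 3*s - 9)
Step 2: collapse the loop (B1 forward, (B2+B3) return); result (-24*s^3 - 18*s^2 + 15*s + 9)/(16*s^4 - 20*s^3 - 46*s^2 + 5*s + 18)
Step 3: combine [B1/(1-B1*(B2+B3))], B4 in parallel; result (32*s^5 - 32*s^4 - 126*s^3 - 49*s^2 + 40*s + 27)/(16*s^5 - 36*s^4 - 26*s^3 + 51*s^2 + 13*s - 18)
The result of step 3 is T(s) in lowest terms. Its denominator has leading coefficient 16; dividing the denominator through by 16 makes it monic.

Answer: s^5 - 9*s^4/4 - 13*s^3/8 + 51*s^2/16 + 13*s/16 - 9/8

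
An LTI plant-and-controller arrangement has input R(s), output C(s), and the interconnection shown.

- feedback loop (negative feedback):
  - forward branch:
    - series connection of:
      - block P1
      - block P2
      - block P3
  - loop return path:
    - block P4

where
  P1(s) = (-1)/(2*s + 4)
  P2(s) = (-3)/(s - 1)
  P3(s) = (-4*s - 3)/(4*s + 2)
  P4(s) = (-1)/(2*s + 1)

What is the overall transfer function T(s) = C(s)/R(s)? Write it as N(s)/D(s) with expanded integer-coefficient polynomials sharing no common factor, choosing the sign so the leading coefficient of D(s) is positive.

Reducing step by step:

Step 1. multiply P1, P2, P3 (series) gives (-12*s - 9)/(8*s^3 + 12*s^2 - 12*s - 8)
Step 2. reduce the feedback loop with forward (P1*P2*P3) and return P4 - this is the overall T(s), already in the required normalized form

Answer: (-24*s^2 - 30*s - 9)/(16*s^4 + 32*s^3 - 12*s^2 - 16*s + 1)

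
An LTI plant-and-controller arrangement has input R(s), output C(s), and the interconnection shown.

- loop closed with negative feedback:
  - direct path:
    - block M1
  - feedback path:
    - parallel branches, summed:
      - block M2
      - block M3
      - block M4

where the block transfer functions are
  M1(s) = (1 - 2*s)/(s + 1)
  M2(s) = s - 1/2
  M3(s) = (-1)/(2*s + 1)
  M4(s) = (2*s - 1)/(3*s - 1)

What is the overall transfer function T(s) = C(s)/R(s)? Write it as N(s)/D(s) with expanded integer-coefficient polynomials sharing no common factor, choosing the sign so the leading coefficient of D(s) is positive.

Step 1: reduce the parallel group M2, M3, M4: (12*s^3 + 4*s^2 - 9*s + 1)/(12*s^2 + 2*s - 2)
Step 2: collapse the loop (M1 forward, (M2+M3+M4) return) - this is the overall T(s), already in the required normalized form

Answer: (24*s^3 - 8*s^2 - 6*s + 2)/(24*s^4 - 16*s^3 - 36*s^2 + 11*s + 1)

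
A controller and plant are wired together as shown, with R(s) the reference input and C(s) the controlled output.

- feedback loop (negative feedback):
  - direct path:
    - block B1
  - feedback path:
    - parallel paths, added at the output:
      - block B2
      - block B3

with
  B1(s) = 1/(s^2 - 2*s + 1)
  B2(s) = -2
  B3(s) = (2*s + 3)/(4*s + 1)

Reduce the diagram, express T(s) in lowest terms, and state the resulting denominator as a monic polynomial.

Step 1 - parallel reduction of B2, B3 gives (1 - 6*s)/(4*s + 1)
Step 2 - apply the feedback formula to B1, (B2+B3) gives (4*s + 1)/(4*s^3 - 7*s^2 - 4*s + 2)
T(s) is the step-2 result (common factors already cancelled). Leading coefficient of the denominator: 4. Divide through by 4 for the monic polynomial.

Answer: s^3 - 7*s^2/4 - s + 1/2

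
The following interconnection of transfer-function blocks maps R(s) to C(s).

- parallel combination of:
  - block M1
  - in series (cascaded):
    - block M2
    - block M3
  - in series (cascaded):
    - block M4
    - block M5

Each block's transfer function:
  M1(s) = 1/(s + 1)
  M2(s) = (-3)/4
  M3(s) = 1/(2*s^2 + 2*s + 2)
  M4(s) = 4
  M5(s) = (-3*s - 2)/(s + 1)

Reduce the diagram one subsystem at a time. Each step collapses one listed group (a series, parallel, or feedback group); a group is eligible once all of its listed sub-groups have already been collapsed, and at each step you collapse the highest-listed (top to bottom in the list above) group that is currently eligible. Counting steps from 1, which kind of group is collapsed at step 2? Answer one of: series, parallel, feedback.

Step 1: multiply M2, M3 (series)
Step 2: reduce the series chain M4, M5
Step 3: reduce the parallel group M1, (M2*M3), (M4*M5)
At step 2 the group reduced is series.

Hence the answer: series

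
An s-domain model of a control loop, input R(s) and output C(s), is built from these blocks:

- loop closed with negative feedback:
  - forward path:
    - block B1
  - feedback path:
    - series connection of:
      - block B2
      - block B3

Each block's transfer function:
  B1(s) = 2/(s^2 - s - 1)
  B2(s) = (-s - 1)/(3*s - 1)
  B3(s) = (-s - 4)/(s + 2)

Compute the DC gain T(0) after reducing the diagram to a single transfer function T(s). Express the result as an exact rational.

[1] combine B2, B3 in series, giving (s^2 + 5*s + 4)/(3*s^2 + 5*s - 2)
[2] reduce the feedback loop with forward B1 and return (B2*B3), giving (6*s^2 + 10*s - 4)/(3*s^4 + 2*s^3 - 8*s^2 + 7*s + 10)
Step 2 gives the overall T(s). Then T(0) = -4/10 = -2/5.

Final answer: -2/5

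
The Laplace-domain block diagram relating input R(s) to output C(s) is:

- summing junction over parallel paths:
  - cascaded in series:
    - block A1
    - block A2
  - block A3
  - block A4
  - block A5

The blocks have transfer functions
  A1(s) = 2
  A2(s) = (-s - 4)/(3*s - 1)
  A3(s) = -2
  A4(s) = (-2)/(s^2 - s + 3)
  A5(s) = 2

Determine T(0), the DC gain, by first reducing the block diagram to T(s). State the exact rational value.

Step 1: reduce the series chain A1, A2; result (-2*s - 8)/(3*s - 1)
Step 2: parallel reduction of (A1*A2), A3, A4, A5; result (-2*s^3 - 6*s^2 - 4*s - 22)/(3*s^3 - 4*s^2 + 10*s - 3)
That last expression is T(s); at s = 0 only the constant terms survive, so T(0) = -22/(-3) = 22/3.

Final answer: 22/3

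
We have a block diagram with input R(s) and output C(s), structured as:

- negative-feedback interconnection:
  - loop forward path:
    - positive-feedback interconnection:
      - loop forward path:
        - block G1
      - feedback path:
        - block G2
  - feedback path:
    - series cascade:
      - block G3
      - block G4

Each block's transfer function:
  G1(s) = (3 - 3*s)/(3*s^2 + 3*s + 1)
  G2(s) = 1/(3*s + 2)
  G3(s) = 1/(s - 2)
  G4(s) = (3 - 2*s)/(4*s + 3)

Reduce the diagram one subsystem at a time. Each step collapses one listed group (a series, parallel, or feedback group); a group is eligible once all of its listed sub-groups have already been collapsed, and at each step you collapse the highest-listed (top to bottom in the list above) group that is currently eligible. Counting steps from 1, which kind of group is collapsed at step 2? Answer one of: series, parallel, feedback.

Reducing step by step:

(1) apply the feedback formula to G1, G2
(2) reduce the series chain G3, G4
(3) reduce the feedback loop with forward [G1/(1-G1*G2)] and return (G3*G4)
Step 2: series.

Answer: series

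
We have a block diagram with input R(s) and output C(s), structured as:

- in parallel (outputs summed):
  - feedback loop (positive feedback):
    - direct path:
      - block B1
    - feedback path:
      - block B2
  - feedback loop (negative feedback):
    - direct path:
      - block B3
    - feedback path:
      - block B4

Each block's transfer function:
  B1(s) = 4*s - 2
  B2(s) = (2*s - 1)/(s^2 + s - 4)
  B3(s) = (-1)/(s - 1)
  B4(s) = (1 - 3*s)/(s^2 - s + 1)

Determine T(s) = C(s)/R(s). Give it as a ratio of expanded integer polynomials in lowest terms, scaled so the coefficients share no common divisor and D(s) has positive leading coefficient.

1. close the feedback loop around B1, B2 -> (-4*s^3 - 2*s^2 + 18*s - 8)/(7*s^2 - 9*s + 6)
2. apply the feedback formula to B3, B4 -> (-s^2 + s - 1)/(s^3 - 2*s^2 + 5*s - 2)
3. sum the parallel branches [B1/(1-B1*B2)], [B3/(1+B3*B4)], which is the overall transfer function T(s) = C(s)/R(s) in lowest terms

Therefore the answer is (-4*s^6 + 6*s^5 - 5*s^4 - 30*s^3 + 88*s^2 - 61*s + 10)/(7*s^5 - 23*s^4 + 59*s^3 - 71*s^2 + 48*s - 12).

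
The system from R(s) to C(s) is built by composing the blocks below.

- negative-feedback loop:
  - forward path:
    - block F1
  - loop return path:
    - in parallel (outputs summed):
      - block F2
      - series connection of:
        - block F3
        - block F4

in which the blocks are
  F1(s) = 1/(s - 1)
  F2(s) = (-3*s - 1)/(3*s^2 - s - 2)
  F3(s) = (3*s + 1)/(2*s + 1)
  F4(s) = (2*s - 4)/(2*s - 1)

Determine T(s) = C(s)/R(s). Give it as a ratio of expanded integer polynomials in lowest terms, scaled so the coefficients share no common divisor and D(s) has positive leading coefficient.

First reduce the diagram to T(s).

Step 1 - series reduction of F3, F4 = (6*s^2 - 10*s - 4)/(4*s^2 - 1)
Step 2 - add F2, (F3*F4) (parallel) = (18*s^4 - 48*s^3 - 18*s^2 + 27*s + 9)/(12*s^4 - 4*s^3 - 11*s^2 + s + 2)
Step 3 - feedback reduction of F1, (F2+(F3*F4)), which is the overall transfer function T(s) = C(s)/R(s) in lowest terms

Answer: (12*s^4 - 4*s^3 - 11*s^2 + s + 2)/(12*s^5 + 2*s^4 - 55*s^3 - 6*s^2 + 28*s + 7)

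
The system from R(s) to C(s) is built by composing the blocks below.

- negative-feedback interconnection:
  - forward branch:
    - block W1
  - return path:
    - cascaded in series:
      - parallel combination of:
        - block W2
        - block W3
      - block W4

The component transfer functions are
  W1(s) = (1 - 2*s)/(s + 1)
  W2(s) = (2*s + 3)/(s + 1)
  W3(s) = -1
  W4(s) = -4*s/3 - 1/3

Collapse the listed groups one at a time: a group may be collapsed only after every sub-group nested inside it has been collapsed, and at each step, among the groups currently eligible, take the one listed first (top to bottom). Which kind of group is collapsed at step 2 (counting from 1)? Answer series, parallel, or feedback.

The answer is series.

Reasoning:
Step 1 - sum the parallel branches W2, W3
Step 2 - cascade (W2+W3), W4
Step 3 - reduce the feedback loop with forward W1 and return ((W2+W3)*W4)
The group at step 2 is a series group.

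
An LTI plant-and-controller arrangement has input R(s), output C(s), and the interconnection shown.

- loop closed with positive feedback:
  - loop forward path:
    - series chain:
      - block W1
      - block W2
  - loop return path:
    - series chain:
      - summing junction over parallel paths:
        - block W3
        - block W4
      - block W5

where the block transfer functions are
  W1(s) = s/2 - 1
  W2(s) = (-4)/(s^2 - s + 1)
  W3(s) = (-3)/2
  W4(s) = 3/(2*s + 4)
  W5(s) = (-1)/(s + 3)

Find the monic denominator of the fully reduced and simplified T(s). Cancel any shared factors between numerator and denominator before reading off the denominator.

The answer is s^4 + 4*s^3 + 5*s^2 - 4*s.

Reasoning:
1. cascade W1, W2 -> (4 - 2*s)/(s^2 - s + 1)
2. reduce the parallel group W3, W4 -> (-3*s - 3)/(2*s + 4)
3. reduce the series chain (W3+W4), W5 -> (3*s + 3)/(2*s^2 + 10*s + 12)
4. close the feedback loop around (W1*W2), ((W3+W4)*W5) -> (-2*s^3 - 6*s^2 + 8*s + 24)/(s^4 + 4*s^3 + 5*s^2 - 4*s)
T(s) is the step-4 result (common factors already cancelled). Leading coefficient of the denominator: 1, so no rescaling is needed.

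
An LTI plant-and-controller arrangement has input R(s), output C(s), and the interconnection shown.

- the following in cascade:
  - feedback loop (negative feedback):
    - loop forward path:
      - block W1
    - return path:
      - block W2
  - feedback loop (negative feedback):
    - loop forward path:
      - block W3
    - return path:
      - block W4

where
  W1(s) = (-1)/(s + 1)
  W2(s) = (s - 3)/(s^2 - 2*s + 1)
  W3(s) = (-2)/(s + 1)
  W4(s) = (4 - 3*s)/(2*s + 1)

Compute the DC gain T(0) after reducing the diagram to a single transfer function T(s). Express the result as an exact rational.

(1) apply the feedback formula to W1, W2; result (-s^2 + 2*s - 1)/(s^3 - s^2 - 2*s + 4)
(2) reduce the feedback loop with forward W3 and return W4; result (-4*s - 2)/(2*s^2 + 9*s - 7)
(3) combine [W1/(1+W1*W2)], [W3/(1+W3*W4)] in series; result (4*s^3 - 6*s^2 + 2)/(2*s^5 + 7*s^4 - 20*s^3 - 3*s^2 + 50*s - 28)
DC gain: substitute s = 0 into T(s) from step 3: T(0) = 2/(-28) = -1/14.

Therefore the answer is -1/14.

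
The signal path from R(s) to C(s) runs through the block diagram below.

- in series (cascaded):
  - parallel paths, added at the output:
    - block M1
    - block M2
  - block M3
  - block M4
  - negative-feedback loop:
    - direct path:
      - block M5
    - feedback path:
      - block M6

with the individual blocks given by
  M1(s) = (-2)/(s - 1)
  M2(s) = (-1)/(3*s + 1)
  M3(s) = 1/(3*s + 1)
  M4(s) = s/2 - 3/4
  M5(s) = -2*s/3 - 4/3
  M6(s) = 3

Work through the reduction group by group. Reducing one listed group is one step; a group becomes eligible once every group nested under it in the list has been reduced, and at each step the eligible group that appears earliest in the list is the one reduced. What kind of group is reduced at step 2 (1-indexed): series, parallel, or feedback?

Reducing step by step:

1. add M1, M2 (parallel)
2. apply the feedback formula to M5, M6
3. cascade (M1+M2), M3, M4, [M5/(1+M5*M6)]
At step 2 the group reduced is feedback.

Answer: feedback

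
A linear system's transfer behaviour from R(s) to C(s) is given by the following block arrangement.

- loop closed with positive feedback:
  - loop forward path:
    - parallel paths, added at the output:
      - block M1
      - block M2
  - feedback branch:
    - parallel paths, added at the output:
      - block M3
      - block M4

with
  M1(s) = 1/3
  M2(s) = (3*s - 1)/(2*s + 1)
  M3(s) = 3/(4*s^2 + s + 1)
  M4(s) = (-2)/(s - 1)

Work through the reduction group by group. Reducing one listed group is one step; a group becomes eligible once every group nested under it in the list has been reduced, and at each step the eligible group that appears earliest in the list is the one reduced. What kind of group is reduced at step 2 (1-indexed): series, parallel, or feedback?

Reducing step by step:

(1) parallel reduction of M1, M2
(2) parallel reduction of M3, M4
(3) reduce the feedback loop with forward (M1+M2) and return (M3+M4)
Step 2 collapses a parallel group.

Answer: parallel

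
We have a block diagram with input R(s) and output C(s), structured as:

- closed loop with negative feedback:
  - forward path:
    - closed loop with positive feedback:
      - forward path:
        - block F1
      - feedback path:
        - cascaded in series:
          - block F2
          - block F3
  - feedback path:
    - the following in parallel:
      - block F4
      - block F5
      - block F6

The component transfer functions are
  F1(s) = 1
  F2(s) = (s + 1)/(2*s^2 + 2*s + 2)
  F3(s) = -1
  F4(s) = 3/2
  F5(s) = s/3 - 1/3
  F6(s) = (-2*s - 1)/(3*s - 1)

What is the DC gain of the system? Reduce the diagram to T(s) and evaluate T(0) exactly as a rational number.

Reducing step by step:

1. multiply F2, F3 (series) gives (-s - 1)/(2*s^2 + 2*s + 2)
2. reduce the feedback loop with forward F1 and return (F2*F3) gives (2*s^2 + 2*s + 2)/(2*s^2 + 3*s + 3)
3. add F4, F5, F6 (parallel) gives (6*s^2 + 7*s - 13)/(18*s - 6)
4. collapse the loop ([F1/(1-F1*(F2*F3))] forward, (F4+F5+F6) return) gives (18*s^3 + 12*s^2 + 12*s - 6)/(6*s^4 + 31*s^3 + 21*s^2 + 12*s - 22)
The step-4 result is T(s). Setting s = 0: T(0) = -6/(-22) = 3/11.

Answer: 3/11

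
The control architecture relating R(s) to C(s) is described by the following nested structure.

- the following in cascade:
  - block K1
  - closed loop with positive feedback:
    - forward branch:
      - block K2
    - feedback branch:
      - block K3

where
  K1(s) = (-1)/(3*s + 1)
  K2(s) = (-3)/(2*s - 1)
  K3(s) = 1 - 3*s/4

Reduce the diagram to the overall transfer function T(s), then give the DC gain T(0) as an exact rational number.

(1) close the feedback loop around K2, K3, giving 12/(s - 8)
(2) reduce the series chain K1, [K2/(1-K2*K3)], giving (-12)/(3*s^2 - 23*s - 8)
The step-2 result is T(s). Setting s = 0: T(0) = -12/(-8) = 3/2.

Therefore the answer is 3/2.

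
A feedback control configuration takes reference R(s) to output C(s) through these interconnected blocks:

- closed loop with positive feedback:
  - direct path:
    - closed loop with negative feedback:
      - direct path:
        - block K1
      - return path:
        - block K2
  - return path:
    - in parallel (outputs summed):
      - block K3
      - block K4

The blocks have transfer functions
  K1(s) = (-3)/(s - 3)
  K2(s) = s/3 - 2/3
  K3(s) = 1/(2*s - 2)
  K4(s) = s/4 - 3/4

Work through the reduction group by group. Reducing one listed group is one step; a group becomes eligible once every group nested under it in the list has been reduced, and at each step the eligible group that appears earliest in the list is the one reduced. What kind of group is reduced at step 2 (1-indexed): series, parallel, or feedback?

Step 1: feedback reduction of K1, K2
Step 2: combine K3, K4 in parallel
Step 3: reduce the feedback loop with forward [K1/(1+K1*K2)] and return (K3+K4)
The group at step 2 is a parallel group.

Answer: parallel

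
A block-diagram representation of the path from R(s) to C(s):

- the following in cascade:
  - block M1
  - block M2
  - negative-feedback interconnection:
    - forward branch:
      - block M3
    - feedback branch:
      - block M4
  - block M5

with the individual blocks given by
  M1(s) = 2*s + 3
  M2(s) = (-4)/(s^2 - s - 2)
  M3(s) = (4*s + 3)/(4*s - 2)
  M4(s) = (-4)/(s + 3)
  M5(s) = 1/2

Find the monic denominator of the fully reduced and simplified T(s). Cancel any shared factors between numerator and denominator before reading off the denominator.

Step 1: collapse the loop (M3 forward, M4 return); result (4*s^2 + 15*s + 9)/(4*s^2 - 6*s - 18)
Step 2: multiply M1, M2, [M3/(1+M3*M4)], M5 (series); result (-4*s^2 - 15*s - 9)/(s^3 - 4*s^2 + s + 6)
No further cancellation is possible in the step-2 result, so that is T(s). Its denominator is already monic.

Therefore the answer is s^3 - 4*s^2 + s + 6.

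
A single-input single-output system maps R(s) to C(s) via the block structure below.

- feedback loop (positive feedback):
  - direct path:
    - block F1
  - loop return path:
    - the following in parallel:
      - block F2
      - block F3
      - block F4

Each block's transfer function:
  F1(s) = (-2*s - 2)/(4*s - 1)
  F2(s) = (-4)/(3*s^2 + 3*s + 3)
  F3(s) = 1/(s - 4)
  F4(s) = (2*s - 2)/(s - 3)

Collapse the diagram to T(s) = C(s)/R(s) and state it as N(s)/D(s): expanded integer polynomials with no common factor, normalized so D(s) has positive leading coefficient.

The answer is (-6*s^5 + 30*s^4 - 66*s^2 - 102*s - 72)/(24*s^5 - 105*s^4 + 28*s^3 + 54*s^2 + 95*s - 102).

Reasoning:
(1) add F2, F3, F4 (parallel) = (6*s^4 - 21*s^3 - 10*s^2 + 16*s - 33)/(3*s^4 - 18*s^3 + 18*s^2 + 15*s + 36)
(2) collapse the loop (F1 forward, (F2+F3+F4) return), giving the overall T(s)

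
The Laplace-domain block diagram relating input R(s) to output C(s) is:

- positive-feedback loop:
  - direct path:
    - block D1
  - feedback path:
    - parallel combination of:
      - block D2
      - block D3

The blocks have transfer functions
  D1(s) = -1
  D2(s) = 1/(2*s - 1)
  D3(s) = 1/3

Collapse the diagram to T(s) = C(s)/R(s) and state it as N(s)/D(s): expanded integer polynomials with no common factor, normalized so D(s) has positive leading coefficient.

(1) sum the parallel branches D2, D3 = (2*s + 2)/(6*s - 3)
(2) close the feedback loop around D1, (D2+D3), which is the overall transfer function T(s) = C(s)/R(s) in lowest terms

Hence the answer: (3 - 6*s)/(8*s - 1)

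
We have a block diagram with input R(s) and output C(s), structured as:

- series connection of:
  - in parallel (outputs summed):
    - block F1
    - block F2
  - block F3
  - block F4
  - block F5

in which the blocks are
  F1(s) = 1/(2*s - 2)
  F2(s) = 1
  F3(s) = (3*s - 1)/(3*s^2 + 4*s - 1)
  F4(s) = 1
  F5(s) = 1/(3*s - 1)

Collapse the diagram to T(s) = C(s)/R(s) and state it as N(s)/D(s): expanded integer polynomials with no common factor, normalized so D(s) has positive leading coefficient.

Answer: (2*s - 1)/(6*s^3 + 2*s^2 - 10*s + 2)

Working:
(1) parallel reduction of F1, F2; result (2*s - 1)/(2*s - 2)
(2) reduce the series chain (F1+F2), F3, F4, F5 - this is the overall T(s), already in the required normalized form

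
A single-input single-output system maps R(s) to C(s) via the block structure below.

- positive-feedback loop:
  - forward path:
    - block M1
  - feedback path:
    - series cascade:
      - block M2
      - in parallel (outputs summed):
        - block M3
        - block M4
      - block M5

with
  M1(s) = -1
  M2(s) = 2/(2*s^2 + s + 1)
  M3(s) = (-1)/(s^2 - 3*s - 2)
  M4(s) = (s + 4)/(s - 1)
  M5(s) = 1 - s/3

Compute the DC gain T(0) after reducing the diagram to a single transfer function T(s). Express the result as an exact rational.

Step 1 - combine M3, M4 in parallel gives (s^3 + s^2 - 15*s - 7)/(s^3 - 4*s^2 + s + 2)
Step 2 - cascade M2, (M3+M4), M5 gives (-2*s^4 + 4*s^3 + 36*s^2 - 76*s - 42)/(6*s^5 - 21*s^4 - 3*s^3 + 3*s^2 + 9*s + 6)
Step 3 - reduce the feedback loop with forward M1 and return (M2*(M3+M4)*M5) gives (-6*s^5 + 21*s^4 + 3*s^3 - 3*s^2 - 9*s - 6)/(6*s^5 - 23*s^4 + s^3 + 39*s^2 - 67*s - 36)
That last expression is T(s); at s = 0 only the constant terms survive, so T(0) = -6/(-36) = 1/6.

Hence the answer: 1/6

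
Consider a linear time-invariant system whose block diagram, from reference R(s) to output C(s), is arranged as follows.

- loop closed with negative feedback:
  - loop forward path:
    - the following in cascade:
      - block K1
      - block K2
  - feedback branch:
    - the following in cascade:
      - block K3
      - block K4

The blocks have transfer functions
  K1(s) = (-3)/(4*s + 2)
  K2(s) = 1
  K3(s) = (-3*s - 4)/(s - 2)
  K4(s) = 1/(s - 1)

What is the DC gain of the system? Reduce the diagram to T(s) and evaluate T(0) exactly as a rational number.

[1] combine K1, K2 in series, giving (-3)/(4*s + 2)
[2] series reduction of K3, K4, giving (-3*s - 4)/(s^2 - 3*s + 2)
[3] reduce the feedback loop with forward (K1*K2) and return (K3*K4), giving (-3*s^2 + 9*s - 6)/(4*s^3 - 10*s^2 + 11*s + 16)
That last expression is T(s); at s = 0 only the constant terms survive, so T(0) = -6/16 = -3/8.

Answer: -3/8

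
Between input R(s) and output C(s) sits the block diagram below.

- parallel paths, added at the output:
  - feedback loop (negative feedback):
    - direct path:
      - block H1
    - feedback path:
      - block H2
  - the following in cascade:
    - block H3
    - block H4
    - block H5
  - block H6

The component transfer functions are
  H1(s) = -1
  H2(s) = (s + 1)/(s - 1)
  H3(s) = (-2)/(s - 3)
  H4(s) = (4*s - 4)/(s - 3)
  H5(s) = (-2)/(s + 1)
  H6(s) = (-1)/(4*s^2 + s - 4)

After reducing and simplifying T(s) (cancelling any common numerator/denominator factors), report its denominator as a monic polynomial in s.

[1] reduce the feedback loop with forward H1 and return H2 = s/2 - 1/2
[2] series reduction of H3, H4, H5 = (16*s - 16)/(s^3 - 5*s^2 + 3*s + 9)
[3] reduce the parallel group [H1/(1+H1*H2)], (H3*H4*H5), H6 = (4*s^6 - 23*s^5 + 22*s^4 + 182*s^3 - 148*s^2 - 199*s + 146)/(8*s^5 - 38*s^4 + 6*s^3 + 118*s^2 - 6*s - 72)
No further cancellation is possible in the step-3 result, so that is T(s). Its denominator becomes monic after dividing by the leading coefficient 8.

Final answer: s^5 - 19*s^4/4 + 3*s^3/4 + 59*s^2/4 - 3*s/4 - 9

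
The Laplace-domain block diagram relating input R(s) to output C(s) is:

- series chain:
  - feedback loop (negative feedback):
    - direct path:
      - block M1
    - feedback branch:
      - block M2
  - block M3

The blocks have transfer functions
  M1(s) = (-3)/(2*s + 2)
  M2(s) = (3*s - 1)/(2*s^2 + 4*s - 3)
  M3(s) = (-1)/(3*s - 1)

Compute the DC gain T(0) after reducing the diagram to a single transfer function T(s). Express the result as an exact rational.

1. close the feedback loop around M1, M2; result (-6*s^2 - 12*s + 9)/(4*s^3 + 12*s^2 - 7*s - 3)
2. series reduction of [M1/(1+M1*M2)], M3; result (6*s^2 + 12*s - 9)/(12*s^4 + 32*s^3 - 33*s^2 - 2*s + 3)
The step-2 result is T(s). Setting s = 0: T(0) = -9/3 = -3.

Therefore the answer is -3.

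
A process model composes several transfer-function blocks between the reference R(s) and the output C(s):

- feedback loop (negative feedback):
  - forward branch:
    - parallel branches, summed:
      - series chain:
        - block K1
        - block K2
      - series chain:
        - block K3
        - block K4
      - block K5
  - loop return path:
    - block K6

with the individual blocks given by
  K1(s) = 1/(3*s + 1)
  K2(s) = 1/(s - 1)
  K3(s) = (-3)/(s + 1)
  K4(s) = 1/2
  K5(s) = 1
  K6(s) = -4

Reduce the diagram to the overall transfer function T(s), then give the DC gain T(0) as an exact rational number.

Reducing step by step:

(1) combine K1, K2 in series = 1/(3*s^2 - 2*s - 1)
(2) series reduction of K3, K4 = (-3)/(2*s + 2)
(3) reduce the parallel group (K1*K2), (K3*K4), K5 = (6*s^3 - 7*s^2 + 2*s + 3)/(6*s^3 + 2*s^2 - 6*s - 2)
(4) feedback reduction of ((K1*K2)+(K3*K4)+K5), K6 = (-6*s^3 + 7*s^2 - 2*s - 3)/(18*s^3 - 30*s^2 + 14*s + 14)
That last expression is T(s); at s = 0 only the constant terms survive, so T(0) = -3/14.

Answer: -3/14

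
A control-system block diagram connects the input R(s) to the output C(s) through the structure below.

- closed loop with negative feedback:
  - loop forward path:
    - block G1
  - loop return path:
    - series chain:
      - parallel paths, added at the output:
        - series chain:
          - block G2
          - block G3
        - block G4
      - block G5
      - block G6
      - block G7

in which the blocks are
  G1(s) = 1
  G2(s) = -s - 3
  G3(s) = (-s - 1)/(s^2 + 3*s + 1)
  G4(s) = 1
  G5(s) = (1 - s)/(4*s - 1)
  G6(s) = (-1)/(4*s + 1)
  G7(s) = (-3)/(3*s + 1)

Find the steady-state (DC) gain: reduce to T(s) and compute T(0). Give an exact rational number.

First reduce the diagram to T(s).

1. combine G2, G3 in series = (s^2 + 4*s + 3)/(s^2 + 3*s + 1)
2. parallel reduction of (G2*G3), G4 = (2*s^2 + 7*s + 4)/(s^2 + 3*s + 1)
3. reduce the series chain ((G2*G3)+G4), G5, G6, G7 = (-6*s^3 - 15*s^2 + 9*s + 12)/(48*s^5 + 160*s^4 + 93*s^3 + 6*s^2 - 6*s - 1)
4. close the feedback loop around G1, (((G2*G3)+G4)*G5*G6*G7) = (48*s^5 + 160*s^4 + 93*s^3 + 6*s^2 - 6*s - 1)/(48*s^5 + 160*s^4 + 87*s^3 - 9*s^2 + 3*s + 11)
The step-4 result is T(s). Setting s = 0: T(0) = -1/11.

Answer: -1/11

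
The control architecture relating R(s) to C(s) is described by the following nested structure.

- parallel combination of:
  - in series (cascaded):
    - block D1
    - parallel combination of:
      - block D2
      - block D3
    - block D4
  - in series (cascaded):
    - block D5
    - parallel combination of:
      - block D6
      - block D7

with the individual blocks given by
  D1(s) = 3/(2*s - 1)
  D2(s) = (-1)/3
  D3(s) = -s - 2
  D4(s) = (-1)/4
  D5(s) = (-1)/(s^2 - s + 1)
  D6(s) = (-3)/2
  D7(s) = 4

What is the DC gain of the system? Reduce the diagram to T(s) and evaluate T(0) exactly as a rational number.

1. combine D2, D3 in parallel gives -s - 7/3
2. cascade D1, (D2+D3), D4 gives (3*s + 7)/(8*s - 4)
3. parallel reduction of D6, D7 gives 5/2
4. reduce the series chain D5, (D6+D7) gives (-5)/(2*s^2 - 2*s + 2)
5. combine (D1*(D2+D3)*D4), (D5*(D6+D7)) in parallel gives (3*s^3 + 4*s^2 - 24*s + 17)/(8*s^3 - 12*s^2 + 12*s - 4)
Evaluating the step-5 result (the overall T(s)) at s = 0 gives T(0) = 17/(-4) = -17/4.

Final answer: -17/4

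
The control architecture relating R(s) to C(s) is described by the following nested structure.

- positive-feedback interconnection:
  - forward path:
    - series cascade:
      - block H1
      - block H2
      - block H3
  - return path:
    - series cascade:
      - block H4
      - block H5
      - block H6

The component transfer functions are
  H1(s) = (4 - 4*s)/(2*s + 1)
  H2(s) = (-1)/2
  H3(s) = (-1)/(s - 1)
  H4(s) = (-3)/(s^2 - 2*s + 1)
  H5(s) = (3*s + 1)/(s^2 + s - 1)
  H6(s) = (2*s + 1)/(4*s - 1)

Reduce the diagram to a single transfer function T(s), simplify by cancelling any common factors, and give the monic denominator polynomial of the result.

Step 1 - multiply H1, H2, H3 (series); result (-2)/(2*s + 1)
Step 2 - series reduction of H4, H5, H6; result (-18*s^2 - 15*s - 3)/(4*s^5 - 5*s^4 - 7*s^3 + 14*s^2 - 7*s + 1)
Step 3 - close the feedback loop around (H1*H2*H3), (H4*H5*H6); result (-8*s^5 + 10*s^4 + 14*s^3 - 28*s^2 + 14*s - 2)/(8*s^6 - 6*s^5 - 19*s^4 + 21*s^3 - 36*s^2 - 35*s - 5)
The result of step 3 is T(s) in lowest terms. Its denominator has leading coefficient 8; dividing the denominator through by 8 makes it monic.

Therefore the answer is s^6 - 3*s^5/4 - 19*s^4/8 + 21*s^3/8 - 9*s^2/2 - 35*s/8 - 5/8.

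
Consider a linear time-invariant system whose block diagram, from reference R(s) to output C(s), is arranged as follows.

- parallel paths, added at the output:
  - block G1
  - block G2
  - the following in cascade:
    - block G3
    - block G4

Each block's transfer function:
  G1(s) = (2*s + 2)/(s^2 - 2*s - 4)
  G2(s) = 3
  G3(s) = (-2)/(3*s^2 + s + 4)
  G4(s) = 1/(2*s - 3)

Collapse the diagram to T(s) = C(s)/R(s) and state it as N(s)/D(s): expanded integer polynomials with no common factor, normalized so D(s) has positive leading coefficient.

The answer is (18*s^5 - 45*s^4 - 17*s^3 + 12*s^2 + 2*s + 128)/(6*s^5 - 19*s^4 - 5*s^3 + 6*s^2 + 4*s + 48).

Reasoning:
1. cascade G3, G4: (-2)/(6*s^3 - 7*s^2 + 5*s - 12)
2. combine G1, G2, (G3*G4) in parallel, giving the overall T(s)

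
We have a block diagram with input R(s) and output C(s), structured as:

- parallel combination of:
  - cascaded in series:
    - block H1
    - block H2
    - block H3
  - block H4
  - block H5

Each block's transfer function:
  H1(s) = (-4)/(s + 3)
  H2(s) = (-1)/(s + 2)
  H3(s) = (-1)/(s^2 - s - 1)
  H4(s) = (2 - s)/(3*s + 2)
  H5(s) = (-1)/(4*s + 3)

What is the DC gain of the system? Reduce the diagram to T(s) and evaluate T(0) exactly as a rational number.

Step 1 - cascade H1, H2, H3: (-4)/(s^4 + 4*s^3 - 11*s - 6)
Step 2 - reduce the parallel group (H1*H2*H3), H4, H5: (-4*s^6 - 14*s^5 + 12*s^4 + 60*s^3 - 46*s^2 - 124*s - 48)/(12*s^6 + 65*s^5 + 74*s^4 - 108*s^3 - 259*s^2 - 168*s - 36)
That last expression is T(s); at s = 0 only the constant terms survive, so T(0) = -48/(-36) = 4/3.

Final answer: 4/3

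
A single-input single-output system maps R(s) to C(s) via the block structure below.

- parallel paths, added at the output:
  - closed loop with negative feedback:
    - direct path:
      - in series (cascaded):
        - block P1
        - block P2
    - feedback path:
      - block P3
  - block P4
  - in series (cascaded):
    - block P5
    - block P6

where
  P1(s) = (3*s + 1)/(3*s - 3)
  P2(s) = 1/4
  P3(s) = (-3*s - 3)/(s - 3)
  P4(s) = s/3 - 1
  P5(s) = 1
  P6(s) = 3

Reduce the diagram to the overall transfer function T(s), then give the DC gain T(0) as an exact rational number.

Step 1: series reduction of P1, P2 = (3*s + 1)/(12*s - 12)
Step 2: close the feedback loop around (P1*P2), P3 = (3*s^2 - 8*s - 3)/(3*s^2 - 60*s + 33)
Step 3: combine P5, P6 in series = 3
Step 4: parallel reduction of [(P1*P2)/(1+(P1*P2)*P3)], P4, (P5*P6) = (s^3 - 11*s^2 - 117*s + 63)/(3*s^2 - 60*s + 33)
Step 4 gives the overall T(s). Then T(0) = 63/33 = 21/11.

Therefore the answer is 21/11.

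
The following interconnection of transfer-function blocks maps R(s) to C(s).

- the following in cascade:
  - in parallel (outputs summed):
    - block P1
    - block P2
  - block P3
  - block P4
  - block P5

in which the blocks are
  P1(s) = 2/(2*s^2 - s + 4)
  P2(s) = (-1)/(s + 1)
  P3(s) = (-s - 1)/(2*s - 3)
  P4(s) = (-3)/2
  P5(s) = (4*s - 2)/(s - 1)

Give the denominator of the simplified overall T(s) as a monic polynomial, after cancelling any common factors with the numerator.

Step 1. reduce the parallel group P1, P2; result (-2*s^2 + 3*s - 2)/(2*s^3 + s^2 + 3*s + 4)
Step 2. series reduction of (P1+P2), P3, P4, P5; result (-12*s^3 + 24*s^2 - 21*s + 6)/(4*s^4 - 12*s^3 + 19*s^2 - 23*s + 12)
Step 2 gives the fully reduced T(s), with no common factor left to cancel. The denominator's leading coefficient is 4, so divide each of its coefficients by 4 to get the monic form.

Hence the answer: s^4 - 3*s^3 + 19*s^2/4 - 23*s/4 + 3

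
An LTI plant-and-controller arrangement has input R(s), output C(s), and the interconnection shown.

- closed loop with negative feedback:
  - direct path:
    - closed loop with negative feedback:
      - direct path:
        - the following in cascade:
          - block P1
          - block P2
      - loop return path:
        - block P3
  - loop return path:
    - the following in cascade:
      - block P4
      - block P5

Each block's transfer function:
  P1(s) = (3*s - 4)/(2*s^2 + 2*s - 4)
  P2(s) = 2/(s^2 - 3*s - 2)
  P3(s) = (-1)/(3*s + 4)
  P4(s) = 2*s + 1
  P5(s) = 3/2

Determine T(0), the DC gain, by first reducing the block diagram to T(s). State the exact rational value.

[1] reduce the series chain P1, P2; result (3*s - 4)/(s^4 - 2*s^3 - 7*s^2 + 4*s + 4)
[2] reduce the feedback loop with forward (P1*P2) and return P3; result (9*s^2 - 16)/(3*s^5 - 2*s^4 - 29*s^3 - 16*s^2 + 25*s + 20)
[3] series reduction of P4, P5; result 3*s + 3/2
[4] reduce the feedback loop with forward [(P1*P2)/(1+(P1*P2)*P3)] and return (P4*P5); result (18*s^2 - 32)/(6*s^5 - 4*s^4 - 4*s^3 - 5*s^2 - 46*s - 8)
That last expression is T(s); at s = 0 only the constant terms survive, so T(0) = -32/(-8) = 4.

Hence the answer: 4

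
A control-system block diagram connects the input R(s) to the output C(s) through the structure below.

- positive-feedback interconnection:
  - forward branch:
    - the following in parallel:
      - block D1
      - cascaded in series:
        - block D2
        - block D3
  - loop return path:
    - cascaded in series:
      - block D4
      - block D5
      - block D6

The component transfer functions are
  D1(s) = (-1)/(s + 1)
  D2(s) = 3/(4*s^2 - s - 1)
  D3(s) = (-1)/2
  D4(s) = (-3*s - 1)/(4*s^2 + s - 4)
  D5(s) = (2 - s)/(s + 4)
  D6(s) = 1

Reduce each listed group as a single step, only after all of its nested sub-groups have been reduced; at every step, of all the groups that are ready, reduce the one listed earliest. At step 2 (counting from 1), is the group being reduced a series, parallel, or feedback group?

Step 1: cascade D2, D3
Step 2: reduce the parallel group D1, (D2*D3)
Step 3: reduce the series chain D4, D5, D6
Step 4: close the feedback loop around (D1+(D2*D3)), (D4*D5*D6)
So the answer for step 2 is parallel.

Hence the answer: parallel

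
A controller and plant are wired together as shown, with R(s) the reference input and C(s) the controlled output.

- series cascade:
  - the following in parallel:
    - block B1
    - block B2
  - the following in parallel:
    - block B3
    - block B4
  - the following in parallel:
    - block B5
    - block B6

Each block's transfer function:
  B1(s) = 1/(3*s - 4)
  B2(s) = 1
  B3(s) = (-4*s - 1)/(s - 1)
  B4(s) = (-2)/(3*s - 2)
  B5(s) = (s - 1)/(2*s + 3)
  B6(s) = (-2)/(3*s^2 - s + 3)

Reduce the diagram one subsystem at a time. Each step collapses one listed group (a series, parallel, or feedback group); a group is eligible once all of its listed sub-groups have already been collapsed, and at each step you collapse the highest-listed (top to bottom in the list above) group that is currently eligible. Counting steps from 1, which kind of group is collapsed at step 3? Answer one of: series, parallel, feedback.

[1] combine B1, B2 in parallel
[2] add B3, B4 (parallel)
[3] combine B5, B6 in parallel
[4] cascade (B1+B2), (B3+B4), (B5+B6)
The group at step 3 is a parallel group.

Hence the answer: parallel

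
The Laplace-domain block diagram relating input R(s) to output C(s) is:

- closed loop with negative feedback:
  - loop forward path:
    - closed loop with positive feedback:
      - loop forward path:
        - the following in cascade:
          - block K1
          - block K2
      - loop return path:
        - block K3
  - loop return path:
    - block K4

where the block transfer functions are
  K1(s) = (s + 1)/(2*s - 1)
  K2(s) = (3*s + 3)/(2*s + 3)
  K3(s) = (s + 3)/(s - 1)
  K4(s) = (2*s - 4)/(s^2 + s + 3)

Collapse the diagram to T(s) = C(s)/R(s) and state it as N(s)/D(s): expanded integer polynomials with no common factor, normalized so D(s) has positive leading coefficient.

Step 1 - series reduction of K1, K2, giving (3*s^2 + 6*s + 3)/(4*s^2 + 4*s - 3)
Step 2 - feedback reduction of (K1*K2), K3, giving (3*s^3 + 3*s^2 - 3*s - 3)/(s^3 - 15*s^2 - 28*s - 6)
Step 3 - feedback reduction of [(K1*K2)/(1-(K1*K2)*K3)], K4 - this is the overall T(s), already in the required normalized form

Therefore the answer is (3*s^5 + 6*s^4 + 9*s^3 + 3*s^2 - 12*s - 9)/(s^5 - 8*s^4 - 46*s^3 - 97*s^2 - 84*s - 6).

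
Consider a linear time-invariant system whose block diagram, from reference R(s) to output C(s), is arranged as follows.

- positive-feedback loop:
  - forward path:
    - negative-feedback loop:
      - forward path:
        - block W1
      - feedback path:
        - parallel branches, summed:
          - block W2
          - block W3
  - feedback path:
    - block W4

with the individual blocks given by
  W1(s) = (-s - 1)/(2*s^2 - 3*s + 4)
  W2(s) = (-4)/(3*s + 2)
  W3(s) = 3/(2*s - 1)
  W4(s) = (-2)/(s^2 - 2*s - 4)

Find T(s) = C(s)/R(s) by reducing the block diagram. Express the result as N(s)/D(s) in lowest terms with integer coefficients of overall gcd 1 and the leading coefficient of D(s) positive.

Answer: (-6*s^5 + 5*s^4 + 39*s^3 + 28*s^2 - 8*s - 8)/(12*s^6 - 40*s^5 + 19*s^3 - 94*s^2 + 42*s + 76)

Working:
[1] add W2, W3 (parallel): (s + 10)/(6*s^2 + s - 2)
[2] apply the feedback formula to W1, (W2+W3): (-6*s^3 - 7*s^2 + s + 2)/(12*s^4 - 16*s^3 + 16*s^2 - s - 18)
[3] collapse the loop ([W1/(1+W1*(W2+W3))] forward, W4 return), giving the overall T(s)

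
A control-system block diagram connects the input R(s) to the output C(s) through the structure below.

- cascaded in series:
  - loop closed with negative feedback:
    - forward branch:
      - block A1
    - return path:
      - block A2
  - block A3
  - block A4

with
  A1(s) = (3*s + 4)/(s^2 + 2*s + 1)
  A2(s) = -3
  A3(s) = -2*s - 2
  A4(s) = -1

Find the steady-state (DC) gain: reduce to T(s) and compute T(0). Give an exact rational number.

Answer: -8/11

Working:
[1] apply the feedback formula to A1, A2 gives (3*s + 4)/(s^2 - 7*s - 11)
[2] combine [A1/(1+A1*A2)], A3, A4 in series gives (6*s^2 + 14*s + 8)/(s^2 - 7*s - 11)
Step 2 gives the overall T(s). Then T(0) = 8/(-11) = -8/11.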